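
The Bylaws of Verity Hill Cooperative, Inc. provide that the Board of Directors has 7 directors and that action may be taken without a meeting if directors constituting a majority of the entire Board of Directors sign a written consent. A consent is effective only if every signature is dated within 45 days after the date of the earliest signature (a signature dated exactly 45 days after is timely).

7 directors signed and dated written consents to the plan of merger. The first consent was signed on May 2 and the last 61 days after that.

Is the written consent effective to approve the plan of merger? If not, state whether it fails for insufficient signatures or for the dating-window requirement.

Signatures required: a majority of 7 — a majority of 7 is 4, so 4 needed; 7 signed. Sufficient.
Dating window: the latest signature is 61 days after the earliest; the limit is 45 days. Outside the window.

Not effective — dating-window requirement not satisfied.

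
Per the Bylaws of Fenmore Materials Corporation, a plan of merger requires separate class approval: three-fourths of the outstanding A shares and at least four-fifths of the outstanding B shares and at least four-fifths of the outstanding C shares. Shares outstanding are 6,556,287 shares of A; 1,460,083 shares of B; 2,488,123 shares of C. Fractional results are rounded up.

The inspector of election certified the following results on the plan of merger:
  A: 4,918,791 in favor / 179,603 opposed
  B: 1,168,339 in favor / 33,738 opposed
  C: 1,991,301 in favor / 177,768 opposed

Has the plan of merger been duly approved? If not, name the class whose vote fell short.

A: 3/4 of 6556287 = 4917215.25, rounded up to 4917216; 4,917,216 required, 4,918,791 in favor — approved.
B: 4/5 of 1460083 = 1168066.40, rounded up to 1168067; 1,168,067 required, 1,168,339 in favor — approved.
C: 4/5 of 2488123 = 1990498.40, rounded up to 1990499; 1,990,499 required, 1,991,301 in favor — approved.

Approved — every class gave the required vote.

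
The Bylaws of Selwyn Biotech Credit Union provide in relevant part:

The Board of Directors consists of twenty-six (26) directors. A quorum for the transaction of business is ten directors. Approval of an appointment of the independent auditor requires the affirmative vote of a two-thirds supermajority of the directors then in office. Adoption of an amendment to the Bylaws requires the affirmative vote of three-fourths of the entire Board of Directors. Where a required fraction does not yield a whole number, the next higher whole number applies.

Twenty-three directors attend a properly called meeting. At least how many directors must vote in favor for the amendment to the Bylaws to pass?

The amendment to the Bylaws requires three-fourths of the entire Board of Directors (26).
3/4 of 26 = 19.50, rounded up to 20.

20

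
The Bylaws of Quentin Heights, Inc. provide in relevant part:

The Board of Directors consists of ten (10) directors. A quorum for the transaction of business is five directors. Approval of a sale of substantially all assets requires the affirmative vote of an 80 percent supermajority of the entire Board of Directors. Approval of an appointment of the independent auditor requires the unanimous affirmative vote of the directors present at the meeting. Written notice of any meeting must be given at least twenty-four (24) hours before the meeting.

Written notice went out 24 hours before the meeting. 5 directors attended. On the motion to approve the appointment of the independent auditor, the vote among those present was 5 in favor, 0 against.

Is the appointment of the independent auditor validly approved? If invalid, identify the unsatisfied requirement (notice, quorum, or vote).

Valid — all requirements satisfied.

Notice: 24 hours given; 24 required (24 ≥ 24). Satisfied.
Quorum: 5 present; quorum is 5. Satisfied.
Vote: the appointment of the independent auditor requires the unanimous vote of the directors present (5). Unanimous means all 5, so 5 affirmative votes are needed; 5 voted in favor. Satisfied.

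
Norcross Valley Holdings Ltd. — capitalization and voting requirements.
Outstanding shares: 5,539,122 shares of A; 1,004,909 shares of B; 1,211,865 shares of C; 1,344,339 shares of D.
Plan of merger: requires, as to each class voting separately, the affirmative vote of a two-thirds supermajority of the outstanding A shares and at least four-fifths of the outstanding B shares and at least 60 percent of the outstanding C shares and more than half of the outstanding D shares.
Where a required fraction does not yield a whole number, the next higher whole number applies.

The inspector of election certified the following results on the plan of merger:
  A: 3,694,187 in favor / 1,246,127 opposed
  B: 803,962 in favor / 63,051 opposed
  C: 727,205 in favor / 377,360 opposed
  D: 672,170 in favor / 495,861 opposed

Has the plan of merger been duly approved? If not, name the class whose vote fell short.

A: 2/3 of 5539122 = 3692748; 3,692,748 required, 3,694,187 in favor — approved.
B: 4/5 of 1004909 = 803927.20, rounded up to 803928; 803,928 required, 803,962 in favor — approved.
C: 3/5 of 1211865 = 727119; 727,119 required, 727,205 in favor — approved.
D: a majority of 1344339 is 672170; 672,170 required, 672,170 in favor — approved.

Approved — every class gave the required vote.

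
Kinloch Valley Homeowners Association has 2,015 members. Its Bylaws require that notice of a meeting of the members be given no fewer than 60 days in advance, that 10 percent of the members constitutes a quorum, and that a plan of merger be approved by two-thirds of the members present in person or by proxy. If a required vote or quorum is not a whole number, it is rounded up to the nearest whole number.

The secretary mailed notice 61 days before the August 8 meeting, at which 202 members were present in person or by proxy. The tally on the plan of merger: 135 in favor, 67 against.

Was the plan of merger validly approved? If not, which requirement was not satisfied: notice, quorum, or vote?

Valid — all requirements satisfied.

Notice: 61 days given; 60 required. Satisfied.
Quorum: 10% of 2,015 = 201.50, rounded up to 202; 202 present. Satisfied.
Vote: requires two-thirds of those present (202); 2/3 of 202 = 134.67, rounded up to 135, so 135 needed; 135 in favor. Satisfied.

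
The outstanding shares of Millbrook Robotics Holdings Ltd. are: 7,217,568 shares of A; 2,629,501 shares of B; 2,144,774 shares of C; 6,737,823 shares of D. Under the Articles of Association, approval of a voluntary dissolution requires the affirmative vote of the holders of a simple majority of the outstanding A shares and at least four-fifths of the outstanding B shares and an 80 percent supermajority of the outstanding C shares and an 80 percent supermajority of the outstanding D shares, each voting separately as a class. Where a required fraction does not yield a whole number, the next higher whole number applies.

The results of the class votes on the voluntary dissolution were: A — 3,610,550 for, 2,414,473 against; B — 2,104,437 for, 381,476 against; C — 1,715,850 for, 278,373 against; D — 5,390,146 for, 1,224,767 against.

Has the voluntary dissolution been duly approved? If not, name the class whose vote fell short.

Not approved — the D shares did not give the required vote.

A: a majority of 7217568 is 3608785; 3,608,785 required, 3,610,550 in favor — approved.
B: 4/5 of 2629501 = 2103600.80, rounded up to 2103601; 2,103,601 required, 2,104,437 in favor — approved.
C: 4/5 of 2144774 = 1715819.20, rounded up to 1715820; 1,715,820 required, 1,715,850 in favor — approved.
D: 4/5 of 6737823 = 5390258.40, rounded up to 5390259; 5,390,259 required, 5,390,146 in favor — not approved.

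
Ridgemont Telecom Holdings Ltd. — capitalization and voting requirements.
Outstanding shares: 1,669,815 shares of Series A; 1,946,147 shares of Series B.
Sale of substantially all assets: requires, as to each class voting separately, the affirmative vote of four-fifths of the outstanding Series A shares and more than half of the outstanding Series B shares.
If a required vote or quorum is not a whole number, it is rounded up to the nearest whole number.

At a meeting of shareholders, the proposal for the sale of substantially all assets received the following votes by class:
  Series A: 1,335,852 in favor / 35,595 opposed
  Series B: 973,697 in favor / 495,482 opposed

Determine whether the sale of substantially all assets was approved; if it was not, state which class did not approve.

Approved — every class gave the required vote.

Series A: 4/5 of 1669815 = 1335852; 1,335,852 required, 1,335,852 in favor — approved.
Series B: a majority of 1946147 is 973074; 973,074 required, 973,697 in favor — approved.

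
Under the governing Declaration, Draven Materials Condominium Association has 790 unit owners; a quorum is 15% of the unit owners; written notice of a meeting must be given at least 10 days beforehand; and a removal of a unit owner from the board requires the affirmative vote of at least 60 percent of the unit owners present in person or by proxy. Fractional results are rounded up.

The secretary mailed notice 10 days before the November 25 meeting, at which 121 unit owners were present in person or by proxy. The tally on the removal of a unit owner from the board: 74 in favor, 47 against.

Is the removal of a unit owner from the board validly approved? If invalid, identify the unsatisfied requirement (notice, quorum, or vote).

Notice: 10 days given; 10 required. Satisfied.
Quorum: 15% of 790 = 118.50, rounded up to 119; 121 present. Satisfied.
Vote: requires three-fifths of those present (121); 3/5 of 121 = 72.60, rounded up to 73, so 73 needed; 74 in favor. Satisfied.

Valid — all requirements satisfied.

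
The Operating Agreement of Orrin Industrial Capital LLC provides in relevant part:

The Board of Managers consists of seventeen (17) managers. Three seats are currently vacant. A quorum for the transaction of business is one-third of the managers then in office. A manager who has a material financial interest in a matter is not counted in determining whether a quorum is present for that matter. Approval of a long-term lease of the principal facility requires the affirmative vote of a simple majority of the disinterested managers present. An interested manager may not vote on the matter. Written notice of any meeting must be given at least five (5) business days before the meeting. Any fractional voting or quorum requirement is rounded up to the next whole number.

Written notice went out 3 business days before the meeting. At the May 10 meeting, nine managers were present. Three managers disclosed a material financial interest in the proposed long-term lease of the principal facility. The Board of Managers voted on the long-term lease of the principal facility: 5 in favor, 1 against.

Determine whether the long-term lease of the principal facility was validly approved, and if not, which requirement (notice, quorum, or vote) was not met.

Notice: 3 business days given; 5 required (3 < 5). Not satisfied.
Quorum: 9 present, but the 3 interested managers do not count, leaving 6. Quorum is 5. Satisfied.
Vote: the long-term lease of the principal facility requires a majority of the disinterested managers present (9 − 3 = 6). A majority of 6 is 4, so 4 affirmative votes are needed; 5 voted in favor. Satisfied.

Invalid — notice requirement not satisfied.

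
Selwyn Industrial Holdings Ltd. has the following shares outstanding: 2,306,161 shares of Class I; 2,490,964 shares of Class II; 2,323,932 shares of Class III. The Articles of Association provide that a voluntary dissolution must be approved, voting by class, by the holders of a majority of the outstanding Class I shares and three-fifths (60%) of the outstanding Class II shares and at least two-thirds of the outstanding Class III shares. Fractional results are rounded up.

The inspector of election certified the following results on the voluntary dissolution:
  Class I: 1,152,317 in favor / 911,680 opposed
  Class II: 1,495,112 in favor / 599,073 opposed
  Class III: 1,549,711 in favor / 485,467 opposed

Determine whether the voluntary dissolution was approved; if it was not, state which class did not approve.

Class I: a majority of 2306161 is 1153081; 1,153,081 required, 1,152,317 in favor — not approved.
Class II: 3/5 of 2490964 = 1494578.40, rounded up to 1494579; 1,494,579 required, 1,495,112 in favor — approved.
Class III: 2/3 of 2323932 = 1549288; 1,549,288 required, 1,549,711 in favor — approved.

Not approved — the Class I shares did not give the required vote.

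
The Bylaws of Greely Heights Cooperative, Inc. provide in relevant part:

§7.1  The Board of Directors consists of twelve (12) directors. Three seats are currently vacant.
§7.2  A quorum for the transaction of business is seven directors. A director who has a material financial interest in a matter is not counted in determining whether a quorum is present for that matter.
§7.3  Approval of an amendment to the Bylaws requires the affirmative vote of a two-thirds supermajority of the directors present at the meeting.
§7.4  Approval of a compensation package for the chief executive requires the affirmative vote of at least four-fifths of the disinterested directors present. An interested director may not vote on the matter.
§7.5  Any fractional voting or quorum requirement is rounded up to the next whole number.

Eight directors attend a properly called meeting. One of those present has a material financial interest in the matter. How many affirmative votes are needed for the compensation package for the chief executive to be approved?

The compensation package for the chief executive requires four-fifths of the disinterested directors present (8 − 1 = 7).
4/5 of 7 = 5.60, rounded up to 6.

6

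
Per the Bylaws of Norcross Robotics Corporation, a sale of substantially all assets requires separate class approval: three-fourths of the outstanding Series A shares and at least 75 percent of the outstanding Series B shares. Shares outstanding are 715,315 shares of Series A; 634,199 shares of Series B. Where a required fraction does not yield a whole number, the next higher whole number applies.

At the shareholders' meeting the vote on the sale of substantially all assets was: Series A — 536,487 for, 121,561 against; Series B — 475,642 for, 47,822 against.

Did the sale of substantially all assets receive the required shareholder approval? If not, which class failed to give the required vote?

Series A: 3/4 of 715315 = 536486.25, rounded up to 536487; 536,487 required, 536,487 in favor — approved.
Series B: 3/4 of 634199 = 475649.25, rounded up to 475650; 475,650 required, 475,642 in favor — not approved.

Not approved — the Series B shares did not give the required vote.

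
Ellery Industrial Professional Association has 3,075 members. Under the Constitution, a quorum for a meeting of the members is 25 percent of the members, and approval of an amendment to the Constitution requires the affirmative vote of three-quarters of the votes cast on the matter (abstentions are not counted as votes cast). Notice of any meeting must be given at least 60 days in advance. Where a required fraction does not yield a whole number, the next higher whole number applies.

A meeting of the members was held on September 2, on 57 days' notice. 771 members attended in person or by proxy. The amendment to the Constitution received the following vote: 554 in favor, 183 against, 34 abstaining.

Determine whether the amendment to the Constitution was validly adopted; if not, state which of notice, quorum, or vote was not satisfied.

Notice: 57 days given; 60 required. Not satisfied.
Quorum: 25% of 3,075 = 768.75, rounded up to 769; 771 present. Satisfied.
Vote: requires three-fourths of the votes cast (771 − 34 abstaining = 737); 3/4 of 737 = 552.75, rounded up to 553, so 553 needed; 554 in favor. Satisfied.

Invalid — notice requirement not satisfied.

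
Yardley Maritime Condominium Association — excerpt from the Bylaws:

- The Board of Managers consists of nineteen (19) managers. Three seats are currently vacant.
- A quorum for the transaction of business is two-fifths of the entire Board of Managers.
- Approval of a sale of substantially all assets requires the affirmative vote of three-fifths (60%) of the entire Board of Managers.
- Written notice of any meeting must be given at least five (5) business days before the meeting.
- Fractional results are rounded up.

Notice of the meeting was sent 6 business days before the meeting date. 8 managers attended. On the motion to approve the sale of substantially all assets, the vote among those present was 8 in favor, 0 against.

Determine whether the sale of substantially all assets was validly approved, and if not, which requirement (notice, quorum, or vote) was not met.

Invalid — vote requirement not satisfied.

Notice: 6 business days given; 5 required (6 ≥ 5). Satisfied.
Quorum: 8 present; quorum is 8. Satisfied.
Vote: the sale of substantially all assets requires three-fifths of the entire Board of Managers (19). 3/5 of 19 = 11.40, rounded up to 12, so 12 affirmative votes are needed; 8 voted in favor. Not satisfied.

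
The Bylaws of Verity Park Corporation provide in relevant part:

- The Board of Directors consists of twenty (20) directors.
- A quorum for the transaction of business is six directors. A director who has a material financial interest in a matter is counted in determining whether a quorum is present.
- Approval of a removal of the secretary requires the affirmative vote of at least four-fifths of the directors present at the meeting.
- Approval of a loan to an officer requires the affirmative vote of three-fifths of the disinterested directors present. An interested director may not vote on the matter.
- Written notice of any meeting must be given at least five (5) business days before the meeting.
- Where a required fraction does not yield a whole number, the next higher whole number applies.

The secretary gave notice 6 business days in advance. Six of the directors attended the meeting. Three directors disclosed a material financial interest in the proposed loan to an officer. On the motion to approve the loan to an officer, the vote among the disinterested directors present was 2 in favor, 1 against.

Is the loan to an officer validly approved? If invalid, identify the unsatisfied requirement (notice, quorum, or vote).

Notice: 6 business days given; 5 required (6 ≥ 5). Satisfied.
Quorum: 6 present (interested directors count toward quorum); quorum is 6. Satisfied.
Vote: the loan to an officer requires three-fifths of the disinterested directors present (6 − 3 = 3). 3/5 of 3 = 1.80, rounded up to 2, so 2 affirmative votes are needed; 2 voted in favor. Satisfied.

Valid — all requirements satisfied.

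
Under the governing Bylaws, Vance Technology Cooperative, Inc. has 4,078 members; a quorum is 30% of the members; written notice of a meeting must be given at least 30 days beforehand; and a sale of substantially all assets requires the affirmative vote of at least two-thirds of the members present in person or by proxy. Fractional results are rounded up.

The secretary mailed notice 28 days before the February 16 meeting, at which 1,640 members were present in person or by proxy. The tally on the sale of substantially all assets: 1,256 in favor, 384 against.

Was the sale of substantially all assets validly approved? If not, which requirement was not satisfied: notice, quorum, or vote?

Notice: 28 days given; 30 required. Not satisfied.
Quorum: 30% of 4,078 = 1,223.40, rounded up to 1,224; 1,640 present. Satisfied.
Vote: requires two-thirds of those present (1,640); 2/3 of 1640 = 1093.33, rounded up to 1094, so 1,094 needed; 1,256 in favor. Satisfied.

Invalid — notice requirement not satisfied.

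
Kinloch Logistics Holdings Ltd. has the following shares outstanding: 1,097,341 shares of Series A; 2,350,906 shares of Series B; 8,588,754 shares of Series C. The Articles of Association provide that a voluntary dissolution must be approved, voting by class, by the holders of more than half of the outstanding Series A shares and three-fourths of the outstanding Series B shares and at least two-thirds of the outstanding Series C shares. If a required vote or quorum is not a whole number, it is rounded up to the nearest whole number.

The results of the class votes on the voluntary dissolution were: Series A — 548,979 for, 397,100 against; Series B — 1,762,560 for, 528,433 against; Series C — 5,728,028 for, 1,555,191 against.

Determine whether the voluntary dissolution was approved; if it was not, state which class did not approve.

Series A: a majority of 1097341 is 548671; 548,671 required, 548,979 in favor — approved.
Series B: 3/4 of 2350906 = 1763179.50, rounded up to 1763180; 1,763,180 required, 1,762,560 in favor — not approved.
Series C: 2/3 of 8588754 = 5725836; 5,725,836 required, 5,728,028 in favor — approved.

Not approved — the Series B shares did not give the required vote.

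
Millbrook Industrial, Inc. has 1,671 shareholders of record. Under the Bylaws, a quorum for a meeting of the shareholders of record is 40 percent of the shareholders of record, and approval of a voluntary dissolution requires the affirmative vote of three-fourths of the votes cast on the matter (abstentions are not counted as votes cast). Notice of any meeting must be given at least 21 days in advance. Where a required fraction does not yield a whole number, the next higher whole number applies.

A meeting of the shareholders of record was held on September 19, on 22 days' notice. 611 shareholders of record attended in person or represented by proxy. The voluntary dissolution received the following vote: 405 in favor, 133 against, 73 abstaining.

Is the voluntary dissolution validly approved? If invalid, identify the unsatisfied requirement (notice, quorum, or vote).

Invalid — quorum requirement not satisfied.

Notice: 22 days given; 21 required. Satisfied.
Quorum: 40% of 1,671 = 668.40, rounded up to 669; 611 present. Not satisfied.
Vote: requires three-fourths of the votes cast (611 − 73 abstaining = 538); 3/4 of 538 = 403.50, rounded up to 404, so 404 needed; 405 in favor. Satisfied.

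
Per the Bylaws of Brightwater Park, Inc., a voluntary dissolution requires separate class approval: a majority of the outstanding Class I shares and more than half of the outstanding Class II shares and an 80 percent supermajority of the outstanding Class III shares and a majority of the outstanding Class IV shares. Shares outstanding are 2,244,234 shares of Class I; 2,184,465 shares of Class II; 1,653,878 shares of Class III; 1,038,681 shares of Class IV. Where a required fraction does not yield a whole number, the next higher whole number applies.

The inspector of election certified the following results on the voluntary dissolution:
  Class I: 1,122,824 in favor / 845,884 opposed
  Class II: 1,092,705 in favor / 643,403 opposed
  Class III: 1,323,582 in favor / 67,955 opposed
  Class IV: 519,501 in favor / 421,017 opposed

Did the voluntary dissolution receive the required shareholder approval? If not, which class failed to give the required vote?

Approved — every class gave the required vote.

Class I: a majority of 2244234 is 1122118; 1,122,118 required, 1,122,824 in favor — approved.
Class II: a majority of 2184465 is 1092233; 1,092,233 required, 1,092,705 in favor — approved.
Class III: 4/5 of 1653878 = 1323102.40, rounded up to 1323103; 1,323,103 required, 1,323,582 in favor — approved.
Class IV: a majority of 1038681 is 519341; 519,341 required, 519,501 in favor — approved.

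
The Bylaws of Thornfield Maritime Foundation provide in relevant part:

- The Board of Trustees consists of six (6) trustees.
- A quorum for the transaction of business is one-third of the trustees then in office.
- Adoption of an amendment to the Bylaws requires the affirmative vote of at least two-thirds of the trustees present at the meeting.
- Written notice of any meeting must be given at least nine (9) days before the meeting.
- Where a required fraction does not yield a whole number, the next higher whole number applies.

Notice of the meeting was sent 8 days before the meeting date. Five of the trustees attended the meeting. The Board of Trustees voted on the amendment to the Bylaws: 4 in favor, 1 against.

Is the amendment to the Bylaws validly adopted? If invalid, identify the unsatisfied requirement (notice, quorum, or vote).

Notice: 8 days given; 9 required (8 < 9). Not satisfied.
Quorum: 5 present; quorum is 2. Satisfied.
Vote: the amendment to the Bylaws requires two-thirds of the trustees present (5). 2/3 of 5 = 3.33, rounded up to 4, so 4 affirmative votes are needed; 4 voted in favor. Satisfied.

Invalid — notice requirement not satisfied.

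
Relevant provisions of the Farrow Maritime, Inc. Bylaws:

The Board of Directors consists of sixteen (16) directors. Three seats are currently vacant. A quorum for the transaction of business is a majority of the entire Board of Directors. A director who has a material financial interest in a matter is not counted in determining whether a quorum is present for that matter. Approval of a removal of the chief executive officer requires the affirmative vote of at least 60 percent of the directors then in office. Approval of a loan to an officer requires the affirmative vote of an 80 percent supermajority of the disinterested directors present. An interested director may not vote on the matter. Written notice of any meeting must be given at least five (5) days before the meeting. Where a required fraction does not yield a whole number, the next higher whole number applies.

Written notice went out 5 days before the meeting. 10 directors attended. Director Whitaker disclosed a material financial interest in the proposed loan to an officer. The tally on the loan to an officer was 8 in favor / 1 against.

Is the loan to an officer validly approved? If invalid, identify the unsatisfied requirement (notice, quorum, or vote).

Notice: 5 days given; 5 required (5 ≥ 5). Satisfied.
Quorum: 10 present, but the 1 interested director does not count, leaving 9. Quorum is 9. Satisfied.
Vote: the loan to an officer requires four-fifths of the disinterested directors present (10 − 1 = 9). 4/5 of 9 = 7.20, rounded up to 8, so 8 affirmative votes are needed; 8 voted in favor. Satisfied.

Valid — all requirements satisfied.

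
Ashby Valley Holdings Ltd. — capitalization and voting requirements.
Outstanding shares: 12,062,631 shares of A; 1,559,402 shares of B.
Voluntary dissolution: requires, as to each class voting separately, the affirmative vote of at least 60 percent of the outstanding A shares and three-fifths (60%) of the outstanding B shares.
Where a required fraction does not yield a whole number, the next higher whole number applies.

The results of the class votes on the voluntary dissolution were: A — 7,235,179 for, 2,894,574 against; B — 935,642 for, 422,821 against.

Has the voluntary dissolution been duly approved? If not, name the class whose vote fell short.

Not approved — the A shares did not give the required vote.

A: 3/5 of 12062631 = 7237578.60, rounded up to 7237579; 7,237,579 required, 7,235,179 in favor — not approved.
B: 3/5 of 1559402 = 935641.20, rounded up to 935642; 935,642 required, 935,642 in favor — approved.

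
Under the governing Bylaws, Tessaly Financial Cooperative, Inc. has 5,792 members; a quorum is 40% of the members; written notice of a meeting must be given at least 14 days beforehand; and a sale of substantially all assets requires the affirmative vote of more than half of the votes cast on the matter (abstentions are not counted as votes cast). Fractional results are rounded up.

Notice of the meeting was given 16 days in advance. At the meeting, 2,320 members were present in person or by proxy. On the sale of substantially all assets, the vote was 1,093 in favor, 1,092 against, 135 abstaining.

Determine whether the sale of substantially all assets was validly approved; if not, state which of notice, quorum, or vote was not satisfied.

Notice: 16 days given; 14 required. Satisfied.
Quorum: 40% of 5,792 = 2,316.80, rounded up to 2,317; 2,320 present. Satisfied.
Vote: requires a majority of the votes cast (2,320 − 135 abstaining = 2,185); a majority of 2185 is 1093, so 1,093 needed; 1,093 in favor. Satisfied.

Valid — all requirements satisfied.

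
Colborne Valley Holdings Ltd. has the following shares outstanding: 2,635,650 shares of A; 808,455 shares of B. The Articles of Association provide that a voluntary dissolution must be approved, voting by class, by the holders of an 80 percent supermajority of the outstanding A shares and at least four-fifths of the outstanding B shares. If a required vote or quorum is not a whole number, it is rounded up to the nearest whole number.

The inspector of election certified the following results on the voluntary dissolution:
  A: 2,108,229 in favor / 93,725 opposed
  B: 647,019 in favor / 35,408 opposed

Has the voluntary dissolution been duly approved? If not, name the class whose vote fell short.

A: 4/5 of 2635650 = 2108520; 2,108,520 required, 2,108,229 in favor — not approved.
B: 4/5 of 808455 = 646764; 646,764 required, 647,019 in favor — approved.

Not approved — the A shares did not give the required vote.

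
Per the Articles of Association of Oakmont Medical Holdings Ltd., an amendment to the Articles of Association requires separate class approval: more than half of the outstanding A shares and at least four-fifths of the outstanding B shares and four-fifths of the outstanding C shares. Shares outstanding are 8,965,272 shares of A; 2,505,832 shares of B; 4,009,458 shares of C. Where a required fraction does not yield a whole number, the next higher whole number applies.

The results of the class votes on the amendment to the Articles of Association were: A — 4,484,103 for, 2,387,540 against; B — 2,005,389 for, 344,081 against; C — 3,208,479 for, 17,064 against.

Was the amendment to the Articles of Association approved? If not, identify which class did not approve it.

A: a majority of 8965272 is 4482637; 4,482,637 required, 4,484,103 in favor — approved.
B: 4/5 of 2505832 = 2004665.60, rounded up to 2004666; 2,004,666 required, 2,005,389 in favor — approved.
C: 4/5 of 4009458 = 3207566.40, rounded up to 3207567; 3,207,567 required, 3,208,479 in favor — approved.

Approved — every class gave the required vote.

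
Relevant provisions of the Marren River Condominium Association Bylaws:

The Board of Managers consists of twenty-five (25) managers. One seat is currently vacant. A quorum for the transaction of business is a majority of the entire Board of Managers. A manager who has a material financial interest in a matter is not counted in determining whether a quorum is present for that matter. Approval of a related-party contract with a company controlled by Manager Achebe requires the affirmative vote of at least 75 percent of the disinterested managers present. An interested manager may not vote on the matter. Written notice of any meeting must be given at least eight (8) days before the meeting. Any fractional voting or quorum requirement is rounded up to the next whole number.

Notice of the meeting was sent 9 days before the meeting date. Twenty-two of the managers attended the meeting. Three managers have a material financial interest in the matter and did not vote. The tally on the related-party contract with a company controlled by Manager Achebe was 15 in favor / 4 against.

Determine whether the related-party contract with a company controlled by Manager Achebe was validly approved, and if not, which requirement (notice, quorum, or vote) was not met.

Valid — all requirements satisfied.

Notice: 9 days given; 8 required (9 ≥ 8). Satisfied.
Quorum: 22 present, but the 3 interested managers do not count, leaving 19. Quorum is 13. Satisfied.
Vote: the related-party contract with a company controlled by Manager Achebe requires three-fourths of the disinterested managers present (22 − 3 = 19). 3/4 of 19 = 14.25, rounded up to 15, so 15 affirmative votes are needed; 15 voted in favor. Satisfied.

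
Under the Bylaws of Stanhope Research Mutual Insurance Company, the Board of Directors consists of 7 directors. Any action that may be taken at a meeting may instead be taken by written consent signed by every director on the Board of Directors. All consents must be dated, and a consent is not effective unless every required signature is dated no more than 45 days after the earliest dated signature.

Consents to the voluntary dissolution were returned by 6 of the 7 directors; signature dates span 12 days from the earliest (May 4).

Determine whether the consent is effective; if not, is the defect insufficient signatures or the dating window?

Not effective — insufficient signatures.

Signatures required: all of 7 — unanimous means all 7, so 7 needed; 6 signed. Insufficient.
Dating window: the latest signature is 12 days after the earliest; the limit is 45 days. Within the window.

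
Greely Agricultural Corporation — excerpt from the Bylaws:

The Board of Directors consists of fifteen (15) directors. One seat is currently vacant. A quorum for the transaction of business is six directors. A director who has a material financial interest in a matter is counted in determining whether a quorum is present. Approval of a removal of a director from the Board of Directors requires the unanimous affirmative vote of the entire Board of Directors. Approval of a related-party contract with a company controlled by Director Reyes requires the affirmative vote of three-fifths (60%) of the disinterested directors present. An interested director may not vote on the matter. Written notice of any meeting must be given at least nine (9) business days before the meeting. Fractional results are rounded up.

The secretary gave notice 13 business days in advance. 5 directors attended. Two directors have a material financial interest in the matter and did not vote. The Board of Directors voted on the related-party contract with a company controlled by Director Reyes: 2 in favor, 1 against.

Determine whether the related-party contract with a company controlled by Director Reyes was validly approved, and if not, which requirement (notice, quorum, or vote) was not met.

Notice: 13 business days given; 9 required (13 ≥ 9). Satisfied.
Quorum: 5 present (interested directors count toward quorum); quorum is 6. Not satisfied.
Vote: the related-party contract with a company controlled by Director Reyes requires three-fifths of the disinterested directors present (5 − 2 = 3). 3/5 of 3 = 1.80, rounded up to 2, so 2 affirmative votes are needed; 2 voted in favor. Satisfied. (Moot — without a quorum no business can be validly transacted.)

Invalid — quorum requirement not satisfied.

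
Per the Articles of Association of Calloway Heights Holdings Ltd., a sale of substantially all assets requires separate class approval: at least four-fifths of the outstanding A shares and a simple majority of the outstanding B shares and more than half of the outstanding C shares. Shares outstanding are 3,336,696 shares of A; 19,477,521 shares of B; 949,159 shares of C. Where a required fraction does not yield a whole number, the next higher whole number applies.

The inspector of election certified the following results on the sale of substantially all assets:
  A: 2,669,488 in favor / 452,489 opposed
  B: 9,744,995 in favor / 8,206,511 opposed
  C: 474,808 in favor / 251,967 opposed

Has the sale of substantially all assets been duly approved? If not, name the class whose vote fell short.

Approved — every class gave the required vote.

A: 4/5 of 3336696 = 2669356.80, rounded up to 2669357; 2,669,357 required, 2,669,488 in favor — approved.
B: a majority of 19477521 is 9738761; 9,738,761 required, 9,744,995 in favor — approved.
C: a majority of 949159 is 474580; 474,580 required, 474,808 in favor — approved.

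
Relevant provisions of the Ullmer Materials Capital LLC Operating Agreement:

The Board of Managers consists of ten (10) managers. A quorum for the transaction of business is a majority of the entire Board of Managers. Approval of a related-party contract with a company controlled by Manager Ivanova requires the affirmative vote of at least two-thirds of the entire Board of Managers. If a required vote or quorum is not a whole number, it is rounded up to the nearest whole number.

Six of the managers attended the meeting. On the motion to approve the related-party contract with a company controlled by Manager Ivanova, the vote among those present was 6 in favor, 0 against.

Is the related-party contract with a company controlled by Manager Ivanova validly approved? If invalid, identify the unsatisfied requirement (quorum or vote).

Quorum: 6 present; quorum is 6. Satisfied.
Vote: the related-party contract with a company controlled by Manager Ivanova requires two-thirds of the entire Board of Managers (10). 2/3 of 10 = 6.67, rounded up to 7, so 7 affirmative votes are needed; 6 voted in favor. Not satisfied.

Invalid — vote requirement not satisfied.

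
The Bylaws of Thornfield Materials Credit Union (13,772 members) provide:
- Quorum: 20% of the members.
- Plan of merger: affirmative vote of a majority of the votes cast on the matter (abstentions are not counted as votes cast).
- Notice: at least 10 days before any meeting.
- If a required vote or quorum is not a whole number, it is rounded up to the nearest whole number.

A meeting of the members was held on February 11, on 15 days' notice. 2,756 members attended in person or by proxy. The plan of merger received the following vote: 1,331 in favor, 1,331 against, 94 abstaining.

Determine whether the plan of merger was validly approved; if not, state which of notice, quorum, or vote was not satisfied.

Invalid — vote requirement not satisfied.

Notice: 15 days given; 10 required. Satisfied.
Quorum: 20% of 13,772 = 2,754.40, rounded up to 2,755; 2,756 present. Satisfied.
Vote: requires a majority of the votes cast (2,756 − 94 abstaining = 2,662); a majority of 2662 is 1332, so 1,332 needed; 1,331 in favor. Not satisfied.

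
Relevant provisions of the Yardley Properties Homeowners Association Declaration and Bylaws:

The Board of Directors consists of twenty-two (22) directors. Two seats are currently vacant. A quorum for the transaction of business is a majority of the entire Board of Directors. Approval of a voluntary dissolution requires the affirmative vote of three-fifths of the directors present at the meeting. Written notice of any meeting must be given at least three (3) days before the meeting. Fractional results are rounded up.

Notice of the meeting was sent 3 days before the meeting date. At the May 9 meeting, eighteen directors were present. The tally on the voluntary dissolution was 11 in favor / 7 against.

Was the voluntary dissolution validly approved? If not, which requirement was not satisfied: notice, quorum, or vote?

Valid — all requirements satisfied.

Notice: 3 days given; 3 required (3 ≥ 3). Satisfied.
Quorum: 18 present; quorum is 12. Satisfied.
Vote: the voluntary dissolution requires three-fifths of the directors present (18). 3/5 of 18 = 10.80, rounded up to 11, so 11 affirmative votes are needed; 11 voted in favor. Satisfied.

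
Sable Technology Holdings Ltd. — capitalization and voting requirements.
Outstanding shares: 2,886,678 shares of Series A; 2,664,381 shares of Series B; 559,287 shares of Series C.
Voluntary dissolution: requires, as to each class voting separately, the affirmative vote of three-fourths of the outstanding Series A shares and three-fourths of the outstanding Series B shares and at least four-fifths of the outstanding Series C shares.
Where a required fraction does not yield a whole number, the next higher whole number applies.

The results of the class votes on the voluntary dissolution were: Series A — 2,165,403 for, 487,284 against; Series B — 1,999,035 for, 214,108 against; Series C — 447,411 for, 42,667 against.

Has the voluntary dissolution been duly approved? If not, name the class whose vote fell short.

Series A: 3/4 of 2886678 = 2165008.50, rounded up to 2165009; 2,165,009 required, 2,165,403 in favor — approved.
Series B: 3/4 of 2664381 = 1998285.75, rounded up to 1998286; 1,998,286 required, 1,999,035 in favor — approved.
Series C: 4/5 of 559287 = 447429.60, rounded up to 447430; 447,430 required, 447,411 in favor — not approved.

Not approved — the Series C shares did not give the required vote.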